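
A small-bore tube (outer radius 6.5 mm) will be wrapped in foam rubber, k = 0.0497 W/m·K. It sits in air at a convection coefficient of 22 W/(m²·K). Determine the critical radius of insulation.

r_cr ≈ 2.26 mm

For a cylinder r_cr = k/h = 0.0497/22
r_cr = 2.26 mm; since the bare radius (6.5 mm) is above r_cr, any added insulation will reduce heat loss.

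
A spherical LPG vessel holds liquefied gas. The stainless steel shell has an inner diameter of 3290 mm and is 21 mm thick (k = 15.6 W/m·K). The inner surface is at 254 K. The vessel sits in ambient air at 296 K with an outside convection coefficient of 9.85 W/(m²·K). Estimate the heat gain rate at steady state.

Each spherical layer contributes R = (1/r_i − 1/r_o)/(4πk):
R_stainless steel shell = (1/1.645 − 1/1.666)/(4π×15.6) = 3.909×10^-5 K/W
R_outer film = 1/(h·4πr_o²) = 1/(9.85×4π×1.666²) = 0.002911 K/W
R_total = 0.00295 K/W
Q = ΔT/R_total = 42/0.00295

Q ≈ 14200 W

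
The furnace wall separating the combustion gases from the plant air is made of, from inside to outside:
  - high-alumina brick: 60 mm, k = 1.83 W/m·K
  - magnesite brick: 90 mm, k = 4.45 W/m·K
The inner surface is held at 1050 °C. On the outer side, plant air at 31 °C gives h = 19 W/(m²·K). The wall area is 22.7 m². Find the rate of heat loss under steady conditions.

Thermal resistances in series:
R_high-alumina brick = L/(kA) = 0.06/(1.83×22.7) = 0.001444 K/W
R_magnesite brick = L/(kA) = 0.09/(4.45×22.7) = 8.91×10^-4 K/W
R_outer film = 1/(h_o·A) = 1/(19×22.7) = 0.002319 K/W
R_total = 0.004654 K/W
Q = ΔT / R_total = 1019 / 0.004654

Q ≈ 219000 W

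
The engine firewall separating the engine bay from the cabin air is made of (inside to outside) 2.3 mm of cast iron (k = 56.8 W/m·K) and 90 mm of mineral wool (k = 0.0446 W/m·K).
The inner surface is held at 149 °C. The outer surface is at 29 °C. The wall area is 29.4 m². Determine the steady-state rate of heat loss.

Q ≈ 1750 W

Using the resistance-network approach (series):
R_cast iron = L/(kA) = 0.0023/(56.8×29.4) = 1.377×10^-6 K/W
R_mineral wool = L/(kA) = 0.09/(0.0446×29.4) = 0.06864 K/W
R_total = 0.06864 K/W
Q = ΔT / R_total = 120 / 0.06864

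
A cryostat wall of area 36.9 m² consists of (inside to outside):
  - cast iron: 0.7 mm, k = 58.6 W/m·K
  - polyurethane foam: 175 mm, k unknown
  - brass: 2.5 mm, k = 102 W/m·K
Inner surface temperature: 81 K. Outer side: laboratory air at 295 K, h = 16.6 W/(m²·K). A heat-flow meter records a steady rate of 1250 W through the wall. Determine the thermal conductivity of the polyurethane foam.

Treating each layer as a thermal resistance in series:
R_cast iron = L/(kA) = 0.0007/(58.6×36.9) = 3.237×10^-7 K/W
R_brass = L/(kA) = 0.0025/(102×36.9) = 6.642×10^-7 K/W
R_outer film = 1/(h_o·A) = 1/(16.6×36.9) = 0.001633 K/W
Sum of known resistances R_other = 0.001634 K/W
Total R = ΔT/Q = 214/1250 = 0.1712 K/W
R_polyurethane foam = R_total − R_other = 0.1696 K/W
k = L/(R·A) = 0.175/(0.1696×36.9)

k ≈ 0.028 W/(m·K)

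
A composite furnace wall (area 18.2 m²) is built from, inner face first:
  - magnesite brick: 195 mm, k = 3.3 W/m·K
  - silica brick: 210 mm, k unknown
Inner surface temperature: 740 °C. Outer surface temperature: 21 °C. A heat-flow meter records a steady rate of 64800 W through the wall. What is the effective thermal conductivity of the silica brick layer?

Model the wall as resistances in series:
R_magnesite brick = L/(kA) = 0.195/(3.3×18.2) = 0.003247 K/W
Sum of known resistances R_other = 0.003247 K/W
Total R = ΔT/Q = 719/64800 = 0.0111 K/W
R_silica brick = R_total − R_other = 0.007849 K/W
k = L/(R·A) = 0.21/(0.007849×18.2)

k ≈ 1.47 W/(m·K)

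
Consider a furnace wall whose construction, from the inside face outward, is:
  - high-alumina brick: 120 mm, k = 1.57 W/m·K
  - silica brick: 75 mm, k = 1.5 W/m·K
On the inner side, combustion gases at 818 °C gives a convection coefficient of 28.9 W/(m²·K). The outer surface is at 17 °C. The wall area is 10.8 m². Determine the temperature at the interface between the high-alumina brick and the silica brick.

Model the wall as resistances in series:
R_inner film = 1/(h_i·A) = 1/(28.9×10.8) = 0.003204 K/W
R_high-alumina brick = L/(kA) = 0.12/(1.57×10.8) = 0.007077 K/W
R_silica brick = L/(kA) = 0.075/(1.5×10.8) = 0.00463 K/W
R_total = 0.01491 K/W;  Q = ΔT/R_total = 801/0.01491 = 53720 W
T_interface = T_inner − Q·ΣR(inner→interface) = 818 − 53700×0.01028

T ≈ 266 °C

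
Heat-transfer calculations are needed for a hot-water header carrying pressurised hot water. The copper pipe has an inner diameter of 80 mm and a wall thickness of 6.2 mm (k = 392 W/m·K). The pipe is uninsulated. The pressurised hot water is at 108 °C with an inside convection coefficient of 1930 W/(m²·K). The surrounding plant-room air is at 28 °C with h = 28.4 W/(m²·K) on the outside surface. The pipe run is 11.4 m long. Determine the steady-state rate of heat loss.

Q ≈ 7390 W

Treating each annulus and film as a series resistance:
R_inner film = 1/(h_i·2πr₁L) = 1/(1930×2π×0.04×11.4) = 1.808×10^-4 K/W
R_copper pipe wall = ln(46.2/40)/(2π×392×11.4) = 5.132×10^-6 K/W
R_outer film = 1/(h_o·2πr_oL) = 1/(28.4×2π×0.0462×11.4) = 0.01064 K/W
R_total = 0.01083 K/W
Q = ΔT/R_total = 80/0.01083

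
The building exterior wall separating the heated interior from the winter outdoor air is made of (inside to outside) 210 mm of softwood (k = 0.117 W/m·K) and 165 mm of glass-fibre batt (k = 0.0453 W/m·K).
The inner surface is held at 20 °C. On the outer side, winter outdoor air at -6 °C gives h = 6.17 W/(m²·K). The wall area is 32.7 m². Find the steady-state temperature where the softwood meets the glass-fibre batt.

Model the wall as resistances in series:
R_softwood = L/(kA) = 0.21/(0.117×32.7) = 0.05489 K/W
R_glass-fibre batt = L/(kA) = 0.165/(0.0453×32.7) = 0.1114 K/W
R_outer film = 1/(h_o·A) = 1/(6.17×32.7) = 0.004956 K/W
R_total = 0.1712 K/W;  Q = ΔT/R_total = 26/0.1712 = 151.8 W
T_interface = T_inner − Q·ΣR(inner→interface) = 20 − 152×0.05489

T ≈ 11.7 °C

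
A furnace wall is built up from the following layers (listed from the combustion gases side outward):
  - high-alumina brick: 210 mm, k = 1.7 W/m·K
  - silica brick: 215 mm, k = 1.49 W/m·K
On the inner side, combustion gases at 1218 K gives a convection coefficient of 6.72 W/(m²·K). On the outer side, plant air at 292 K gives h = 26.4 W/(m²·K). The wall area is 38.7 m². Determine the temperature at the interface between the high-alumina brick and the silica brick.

Using the resistance-network approach (series):
R_inner film = 1/(h_i·A) = 1/(6.72×38.7) = 0.003845 K/W
R_high-alumina brick = L/(kA) = 0.21/(1.7×38.7) = 0.003192 K/W
R_silica brick = L/(kA) = 0.215/(1.49×38.7) = 0.003729 K/W
R_outer film = 1/(h_o·A) = 1/(26.4×38.7) = 9.788×10^-4 K/W
R_total = 0.01174 K/W;  Q = ΔT/R_total = 926/0.01174 = 78850 W
T_interface = T_inner − Q·ΣR(inner→interface) = 1218 − 78800×0.007037

T ≈ 663 K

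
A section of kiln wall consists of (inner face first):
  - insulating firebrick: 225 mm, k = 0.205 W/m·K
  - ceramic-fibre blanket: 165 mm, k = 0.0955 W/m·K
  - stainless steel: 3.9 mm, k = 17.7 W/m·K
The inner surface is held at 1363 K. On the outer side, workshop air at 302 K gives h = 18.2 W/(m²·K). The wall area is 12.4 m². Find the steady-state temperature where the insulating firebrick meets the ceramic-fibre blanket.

T ≈ 959 K

Thermal resistances in series:
R_insulating firebrick = L/(kA) = 0.225/(0.205×12.4) = 0.08851 K/W
R_ceramic-fibre blanket = L/(kA) = 0.165/(0.0955×12.4) = 0.1393 K/W
R_stainless steel = L/(kA) = 0.0039/(17.7×12.4) = 1.777×10^-5 K/W
R_outer film = 1/(h_o·A) = 1/(18.2×12.4) = 0.004431 K/W
R_total = 0.2323 K/W;  Q = ΔT/R_total = 1061/0.2323 = 4567 W
T_interface = T_inner − Q·ΣR(inner→interface) = 1363 − 4570×0.08851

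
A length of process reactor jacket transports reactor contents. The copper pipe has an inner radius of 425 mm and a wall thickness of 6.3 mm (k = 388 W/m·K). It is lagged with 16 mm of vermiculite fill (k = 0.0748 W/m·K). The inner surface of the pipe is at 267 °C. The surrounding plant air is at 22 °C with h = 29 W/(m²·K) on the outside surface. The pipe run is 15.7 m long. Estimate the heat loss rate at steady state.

Q ≈ 42800 W

Per-layer cylindrical resistances, series-summed:
R_copper pipe wall = ln(431.3/425)/(2π×388×15.7) = 3.845×10^-7 K/W
R_vermiculite fill = ln(447.3/431.3)/(2π×0.0748×15.7) = 0.004937 K/W
R_outer film = 1/(h_o·2πr_oL) = 1/(29×2π×0.4473×15.7) = 7.815×10^-4 K/W
R_total = 0.005718 K/W
Q = ΔT/R_total = 245/0.005718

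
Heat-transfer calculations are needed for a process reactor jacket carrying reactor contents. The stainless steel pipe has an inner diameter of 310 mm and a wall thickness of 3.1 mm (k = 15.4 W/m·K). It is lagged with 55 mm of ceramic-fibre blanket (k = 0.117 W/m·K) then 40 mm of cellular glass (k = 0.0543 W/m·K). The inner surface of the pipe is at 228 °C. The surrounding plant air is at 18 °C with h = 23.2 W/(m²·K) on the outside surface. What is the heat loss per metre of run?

q′ ≈ 224 W/m

Per-layer cylindrical resistances, series-summed:
R_stainless steel pipe wall = ln(158.1/155)/(2π×15.4×1) = 2.047×10^-4 K/W
R_ceramic-fibre blanket = ln(213.1/158.1)/(2π×0.117×1) = 0.4061 K/W
R_cellular glass = ln(253.1/213.1)/(2π×0.0543×1) = 0.5042 K/W
R_outer film = 1/(h_o·2πr_oL) = 1/(23.2×2π×0.2531×1) = 0.0271 K/W
R_total = 0.9376 K/W
Q = ΔT/R_total = 210/0.9376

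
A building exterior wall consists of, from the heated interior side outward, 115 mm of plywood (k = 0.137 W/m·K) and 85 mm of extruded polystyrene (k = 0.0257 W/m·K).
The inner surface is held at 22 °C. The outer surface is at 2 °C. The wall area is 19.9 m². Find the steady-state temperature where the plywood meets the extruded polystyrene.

Series thermal resistances:
R_plywood = L/(kA) = 0.115/(0.137×19.9) = 0.04218 K/W
R_extruded polystyrene = L/(kA) = 0.085/(0.0257×19.9) = 0.1662 K/W
R_total = 0.2084 K/W;  Q = ΔT/R_total = 20/0.2084 = 95.98 W
T_interface = T_inner − Q·ΣR(inner→interface) = 22 − 96×0.04218

T ≈ 18 °C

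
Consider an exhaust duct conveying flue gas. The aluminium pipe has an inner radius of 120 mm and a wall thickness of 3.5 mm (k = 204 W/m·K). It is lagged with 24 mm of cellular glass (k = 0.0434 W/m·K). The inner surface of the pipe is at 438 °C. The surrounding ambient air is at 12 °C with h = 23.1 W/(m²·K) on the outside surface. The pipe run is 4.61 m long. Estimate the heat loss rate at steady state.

Q ≈ 2810 W

Radial resistances (cylindrical: R_cond = ln(r_o/r_i)/(2πkL), R_conv = 1/(h·2πrL)):
R_aluminium pipe wall = ln(123.5/120)/(2π×204×4.61) = 4.865×10^-6 K/W
R_cellular glass = ln(147.5/123.5)/(2π×0.0434×4.61) = 0.1413 K/W
R_outer film = 1/(h_o·2πr_oL) = 1/(23.1×2π×0.1475×4.61) = 0.01013 K/W
R_total = 0.1514 K/W
Q = ΔT/R_total = 426/0.1514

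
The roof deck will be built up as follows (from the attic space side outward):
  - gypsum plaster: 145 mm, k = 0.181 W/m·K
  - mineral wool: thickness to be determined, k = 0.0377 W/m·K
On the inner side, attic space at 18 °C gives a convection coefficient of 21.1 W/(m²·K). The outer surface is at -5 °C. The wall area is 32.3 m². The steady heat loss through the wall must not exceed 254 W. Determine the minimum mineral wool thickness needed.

L ≈ 78.3 mm

Model the wall as resistances in series:
R_inner film = 1/(h_i·A) = 1/(21.1×32.3) = 0.001467 K/W
R_gypsum plaster = L/(kA) = 0.145/(0.181×32.3) = 0.0248 K/W
Sum of the known resistances R_other = 0.02627 K/W
Required total resistance R_tot = ΔT/Q_allow = 23/254 = 0.09055 K/W
R_mineral wool = R_tot − R_other = 0.06428 K/W
L = R·k·A = 0.06428×0.0377×32.3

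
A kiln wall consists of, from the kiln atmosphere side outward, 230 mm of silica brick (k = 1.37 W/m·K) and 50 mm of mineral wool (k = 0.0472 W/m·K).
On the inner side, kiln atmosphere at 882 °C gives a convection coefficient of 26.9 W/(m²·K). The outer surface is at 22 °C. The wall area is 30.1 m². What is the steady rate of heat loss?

Series thermal resistances:
R_inner film = 1/(h_i·A) = 1/(26.9×30.1) = 0.001235 K/W
R_silica brick = L/(kA) = 0.23/(1.37×30.1) = 0.005578 K/W
R_mineral wool = L/(kA) = 0.05/(0.0472×30.1) = 0.03519 K/W
R_total = 0.04201 K/W
Q = ΔT / R_total = 860 / 0.04201

Q ≈ 20500 W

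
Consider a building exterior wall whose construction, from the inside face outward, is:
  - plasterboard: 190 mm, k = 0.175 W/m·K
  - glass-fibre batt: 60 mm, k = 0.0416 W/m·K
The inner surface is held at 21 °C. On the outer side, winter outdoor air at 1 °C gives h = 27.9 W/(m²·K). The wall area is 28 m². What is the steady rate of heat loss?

Using the resistance-network approach (series):
R_plasterboard = L/(kA) = 0.19/(0.175×28) = 0.03878 K/W
R_glass-fibre batt = L/(kA) = 0.06/(0.0416×28) = 0.05151 K/W
R_outer film = 1/(h_o·A) = 1/(27.9×28) = 0.00128 K/W
R_total = 0.09157 K/W
Q = ΔT / R_total = 20 / 0.09157

Q ≈ 218 W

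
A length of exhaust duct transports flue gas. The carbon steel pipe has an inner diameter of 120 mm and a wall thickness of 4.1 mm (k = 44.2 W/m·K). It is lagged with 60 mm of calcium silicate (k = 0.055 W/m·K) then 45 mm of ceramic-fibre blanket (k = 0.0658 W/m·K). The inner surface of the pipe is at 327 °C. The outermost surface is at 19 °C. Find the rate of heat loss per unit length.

Radial resistances (cylindrical: R_cond = ln(r_o/r_i)/(2πkL), R_conv = 1/(h·2πrL)):
R_carbon steel pipe wall = ln(64.1/60)/(2π×44.2×1) = 2.38×10^-4 K/W
R_calcium silicate = ln(124.1/64.1)/(2π×0.055×1) = 1.912 K/W
R_ceramic-fibre blanket = ln(169.1/124.1)/(2π×0.0658×1) = 0.7484 K/W
R_total = 2.66 K/W
Q = ΔT/R_total = 308/2.66

q′ ≈ 116 W/m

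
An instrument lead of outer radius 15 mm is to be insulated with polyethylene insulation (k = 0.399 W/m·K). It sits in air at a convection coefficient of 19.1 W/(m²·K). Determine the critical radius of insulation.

For a cylinder r_cr = k/h = 0.399/19.1
r_cr = 20.9 mm; since the bare radius (15 mm) is below r_cr, adding a thin layer of insulation will *increase* heat loss.

r_cr ≈ 20.9 mm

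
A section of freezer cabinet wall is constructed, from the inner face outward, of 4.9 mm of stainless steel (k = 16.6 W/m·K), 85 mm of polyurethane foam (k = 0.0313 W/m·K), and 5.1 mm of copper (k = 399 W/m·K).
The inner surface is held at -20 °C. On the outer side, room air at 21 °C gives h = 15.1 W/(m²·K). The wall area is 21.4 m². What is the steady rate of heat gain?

Q ≈ 315 W

Series thermal resistances:
R_stainless steel = L/(kA) = 0.0049/(16.6×21.4) = 1.379×10^-5 K/W
R_polyurethane foam = L/(kA) = 0.085/(0.0313×21.4) = 0.1269 K/W
R_copper = L/(kA) = 0.0051/(399×21.4) = 5.973×10^-7 K/W
R_outer film = 1/(h_o·A) = 1/(15.1×21.4) = 0.003095 K/W
R_total = 0.13 K/W
Q = ΔT / R_total = 41 / 0.13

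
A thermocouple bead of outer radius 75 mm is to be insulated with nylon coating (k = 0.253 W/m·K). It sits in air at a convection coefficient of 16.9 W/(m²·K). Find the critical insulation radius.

r_cr ≈ 29.9 mm

For a sphere r_cr = 2k/h = 2×0.253/16.9
r_cr = 29.9 mm; since the bare radius (75 mm) is above r_cr, any added insulation will reduce heat loss.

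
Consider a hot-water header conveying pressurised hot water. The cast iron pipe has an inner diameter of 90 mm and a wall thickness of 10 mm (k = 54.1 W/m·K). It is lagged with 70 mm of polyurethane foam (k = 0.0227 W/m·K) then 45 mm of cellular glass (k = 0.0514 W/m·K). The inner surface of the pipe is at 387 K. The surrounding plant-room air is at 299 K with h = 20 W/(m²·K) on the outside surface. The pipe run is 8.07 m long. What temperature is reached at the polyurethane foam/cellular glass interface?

T ≈ 312 K

Treating each annulus and film as a series resistance:
R_cast iron pipe wall = ln(55/45)/(2π×54.1×8.07) = 7.315×10^-5 K/W
R_polyurethane foam = ln(125/55)/(2π×0.0227×8.07) = 0.7133 K/W
R_cellular glass = ln(170/125)/(2π×0.0514×8.07) = 0.118 K/W
R_outer film = 1/(h_o·2πr_oL) = 1/(20×2π×0.17×8.07) = 0.005801 K/W
R_total = 0.8371 K/W
Q = ΔT/R_total = 88/0.8371
Q = 105 W
T_interface = T_inner − Q·ΣR(inner→interface) = 387 − 105×0.7133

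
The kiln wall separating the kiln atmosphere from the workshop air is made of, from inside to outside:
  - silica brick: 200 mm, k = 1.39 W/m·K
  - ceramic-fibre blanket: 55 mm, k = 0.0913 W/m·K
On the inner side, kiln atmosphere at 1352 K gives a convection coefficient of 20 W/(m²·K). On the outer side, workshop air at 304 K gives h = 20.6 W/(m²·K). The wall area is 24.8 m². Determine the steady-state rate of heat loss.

Q ≈ 30800 W

Using the resistance-network approach (series):
R_inner film = 1/(h_i·A) = 1/(20×24.8) = 0.002016 K/W
R_silica brick = L/(kA) = 0.2/(1.39×24.8) = 0.005802 K/W
R_ceramic-fibre blanket = L/(kA) = 0.055/(0.0913×24.8) = 0.02429 K/W
R_outer film = 1/(h_o·A) = 1/(20.6×24.8) = 0.001957 K/W
R_total = 0.03407 K/W
Q = ΔT / R_total = 1048 / 0.03407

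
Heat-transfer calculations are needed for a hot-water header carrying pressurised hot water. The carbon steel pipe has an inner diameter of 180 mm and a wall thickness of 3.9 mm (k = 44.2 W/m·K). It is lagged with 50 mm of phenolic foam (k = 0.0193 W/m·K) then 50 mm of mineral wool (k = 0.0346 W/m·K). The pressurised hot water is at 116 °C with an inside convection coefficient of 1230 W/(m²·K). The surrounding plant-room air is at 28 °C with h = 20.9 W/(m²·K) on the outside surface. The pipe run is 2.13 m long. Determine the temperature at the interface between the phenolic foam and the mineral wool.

T ≈ 53.2 °C

Radial resistances (cylindrical: R_cond = ln(r_o/r_i)/(2πkL), R_conv = 1/(h·2πrL)):
R_inner film = 1/(h_i·2πr₁L) = 1/(1230×2π×0.09×2.13) = 6.75×10^-4 K/W
R_carbon steel pipe wall = ln(93.9/90)/(2π×44.2×2.13) = 7.171×10^-5 K/W
R_phenolic foam = ln(143.9/93.9)/(2π×0.0193×2.13) = 1.653 K/W
R_mineral wool = ln(193.9/143.9)/(2π×0.0346×2.13) = 0.644 K/W
R_outer film = 1/(h_o·2πr_oL) = 1/(20.9×2π×0.1939×2.13) = 0.01844 K/W
R_total = 2.316 K/W
Q = ΔT/R_total = 88/2.316
Q = 38 W
T_interface = T_inner − Q·ΣR(inner→interface) = 116 − 38×1.653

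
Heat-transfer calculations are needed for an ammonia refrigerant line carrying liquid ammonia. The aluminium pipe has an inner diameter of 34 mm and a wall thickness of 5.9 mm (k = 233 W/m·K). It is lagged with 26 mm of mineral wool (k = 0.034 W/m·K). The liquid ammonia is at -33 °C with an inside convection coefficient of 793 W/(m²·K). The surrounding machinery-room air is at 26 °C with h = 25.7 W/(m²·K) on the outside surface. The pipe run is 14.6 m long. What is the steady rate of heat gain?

Treating each annulus and film as a series resistance:
R_inner film = 1/(h_i·2πr₁L) = 1/(793×2π×0.017×14.6) = 8.086×10^-4 K/W
R_aluminium pipe wall = ln(22.9/17)/(2π×233×14.6) = 1.394×10^-5 K/W
R_mineral wool = ln(48.9/22.9)/(2π×0.034×14.6) = 0.2432 K/W
R_outer film = 1/(h_o·2πr_oL) = 1/(25.7×2π×0.0489×14.6) = 0.008674 K/W
R_total = 0.2527 K/W
Q = ΔT/R_total = 59/0.2527

Q ≈ 233 W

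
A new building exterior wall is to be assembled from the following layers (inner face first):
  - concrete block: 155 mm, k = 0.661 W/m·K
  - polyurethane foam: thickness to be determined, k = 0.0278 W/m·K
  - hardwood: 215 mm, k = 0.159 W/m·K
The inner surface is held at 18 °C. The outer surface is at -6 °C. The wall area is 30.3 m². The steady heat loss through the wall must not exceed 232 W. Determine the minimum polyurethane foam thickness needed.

Thermal resistances in series:
R_concrete block = L/(kA) = 0.155/(0.661×30.3) = 0.007739 K/W
R_hardwood = L/(kA) = 0.215/(0.159×30.3) = 0.04463 K/W
Sum of the known resistances R_other = 0.05237 K/W
Required total resistance R_tot = ΔT/Q_allow = 24/232 = 0.1034 K/W
R_polyurethane foam = R_tot − R_other = 0.05108 K/W
L = R·k·A = 0.05108×0.0278×30.3

L ≈ 43 mm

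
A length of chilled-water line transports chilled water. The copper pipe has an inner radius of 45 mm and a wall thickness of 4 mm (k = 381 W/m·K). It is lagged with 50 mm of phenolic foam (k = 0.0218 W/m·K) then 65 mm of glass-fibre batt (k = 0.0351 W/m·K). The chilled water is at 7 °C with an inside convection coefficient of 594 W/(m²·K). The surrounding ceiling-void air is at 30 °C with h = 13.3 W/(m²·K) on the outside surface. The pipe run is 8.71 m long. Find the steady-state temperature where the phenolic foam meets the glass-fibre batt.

T ≈ 22.8 °C

Radial resistances (cylindrical: R_cond = ln(r_o/r_i)/(2πkL), R_conv = 1/(h·2πrL)):
R_inner film = 1/(h_i·2πr₁L) = 1/(594×2π×0.045×8.71) = 6.836×10^-4 K/W
R_copper pipe wall = ln(49/45)/(2π×381×8.71) = 4.084×10^-6 K/W
R_phenolic foam = ln(99/49)/(2π×0.0218×8.71) = 0.5895 K/W
R_glass-fibre batt = ln(164/99)/(2π×0.0351×8.71) = 0.2628 K/W
R_outer film = 1/(h_o·2πr_oL) = 1/(13.3×2π×0.164×8.71) = 0.008377 K/W
R_total = 0.8613 K/W
Q = ΔT/R_total = 23/0.8613
Q = 26.7 W
T_interface = T_inner + Q·ΣR(inner→interface) = 7 + 26.7×0.5902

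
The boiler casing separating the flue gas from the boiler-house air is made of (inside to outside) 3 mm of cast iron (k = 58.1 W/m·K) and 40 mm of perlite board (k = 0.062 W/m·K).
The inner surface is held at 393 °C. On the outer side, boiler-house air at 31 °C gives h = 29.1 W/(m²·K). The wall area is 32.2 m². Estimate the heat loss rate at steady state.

Q ≈ 17200 W

Thermal resistances in series:
R_cast iron = L/(kA) = 0.003/(58.1×32.2) = 1.604×10^-6 K/W
R_perlite board = L/(kA) = 0.04/(0.062×32.2) = 0.02004 K/W
R_outer film = 1/(h_o·A) = 1/(29.1×32.2) = 0.001067 K/W
R_total = 0.0211 K/W
Q = ΔT / R_total = 362 / 0.0211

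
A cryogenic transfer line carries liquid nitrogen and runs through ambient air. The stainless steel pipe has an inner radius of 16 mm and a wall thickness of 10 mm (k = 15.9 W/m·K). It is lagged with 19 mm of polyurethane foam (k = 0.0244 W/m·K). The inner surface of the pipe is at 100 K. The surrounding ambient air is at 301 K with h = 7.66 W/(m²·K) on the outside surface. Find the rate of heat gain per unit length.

Treating each annulus and film as a series resistance:
R_stainless steel pipe wall = ln(26/16)/(2π×15.9×1) = 0.00486 K/W
R_polyurethane foam = ln(45/26)/(2π×0.0244×1) = 3.578 K/W
R_outer film = 1/(h_o·2πr_oL) = 1/(7.66×2π×0.045×1) = 0.4617 K/W
R_total = 4.045 K/W
Q = ΔT/R_total = 201/4.045

q′ ≈ 49.7 W/m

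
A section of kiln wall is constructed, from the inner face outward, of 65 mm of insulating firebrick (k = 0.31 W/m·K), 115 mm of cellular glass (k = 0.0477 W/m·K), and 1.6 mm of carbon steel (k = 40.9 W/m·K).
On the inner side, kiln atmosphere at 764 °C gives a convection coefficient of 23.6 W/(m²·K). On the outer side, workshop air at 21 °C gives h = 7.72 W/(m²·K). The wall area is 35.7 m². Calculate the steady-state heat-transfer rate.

Model the wall as resistances in series:
R_inner film = 1/(h_i·A) = 1/(23.6×35.7) = 0.001187 K/W
R_insulating firebrick = L/(kA) = 0.065/(0.31×35.7) = 0.005873 K/W
R_cellular glass = L/(kA) = 0.115/(0.0477×35.7) = 0.06753 K/W
R_carbon steel = L/(kA) = 0.0016/(40.9×35.7) = 1.096×10^-6 K/W
R_outer film = 1/(h_o·A) = 1/(7.72×35.7) = 0.003628 K/W
R_total = 0.07822 K/W
Q = ΔT / R_total = 743 / 0.07822

Q ≈ 9500 W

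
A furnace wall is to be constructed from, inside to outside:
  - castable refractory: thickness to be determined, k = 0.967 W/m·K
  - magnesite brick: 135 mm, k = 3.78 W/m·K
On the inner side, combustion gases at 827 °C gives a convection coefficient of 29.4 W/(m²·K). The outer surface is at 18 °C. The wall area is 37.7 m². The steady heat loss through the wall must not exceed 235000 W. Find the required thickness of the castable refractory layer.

L ≈ 58.1 mm

Thermal resistances in series:
R_inner film = 1/(h_i·A) = 1/(29.4×37.7) = 9.022×10^-4 K/W
R_magnesite brick = L/(kA) = 0.135/(3.78×37.7) = 9.473×10^-4 K/W
Sum of the known resistances R_other = 0.00185 K/W
Required total resistance R_tot = ΔT/Q_allow = 809/235000 = 0.003443 K/W
R_castable refractory = R_tot − R_other = 0.001593 K/W
L = R·k·A = 0.001593×0.967×37.7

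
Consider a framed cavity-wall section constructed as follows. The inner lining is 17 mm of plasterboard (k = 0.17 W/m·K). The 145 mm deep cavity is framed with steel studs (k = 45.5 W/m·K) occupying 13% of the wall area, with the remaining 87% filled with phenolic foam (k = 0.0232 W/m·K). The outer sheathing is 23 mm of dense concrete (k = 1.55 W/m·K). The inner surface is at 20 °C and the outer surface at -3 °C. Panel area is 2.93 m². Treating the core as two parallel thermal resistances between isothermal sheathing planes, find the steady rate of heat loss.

Q ≈ 484 W

Sheathing layers in series; stud and cavity paths in parallel between them.
R_inner = 0.017/(0.17×2.93) = 0.03413 K/W
R_stud  = 0.145/(45.5×0.13×2.93) = 0.008367 K/W
R_cav   = 0.145/(0.0232×0.87×2.93) = 2.452 K/W
1/R_core = 1/R_stud + 1/R_cav → R_core = 0.008338 K/W
R_outer = 0.023/(1.55×2.93) = 0.005064 K/W
R_total = 0.04753 K/W
Q = ΔT/R_total = 23/0.04753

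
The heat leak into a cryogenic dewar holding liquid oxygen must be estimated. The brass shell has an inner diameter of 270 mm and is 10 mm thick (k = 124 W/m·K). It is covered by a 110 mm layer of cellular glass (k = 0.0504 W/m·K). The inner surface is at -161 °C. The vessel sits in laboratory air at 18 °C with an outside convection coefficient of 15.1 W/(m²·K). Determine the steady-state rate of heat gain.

Radial (spherical) resistances in series:
R_brass shell = (1/0.135 − 1/0.145)/(4π×124) = 3.278×10^-4 K/W
R_cellular glass = (1/0.145 − 1/0.255)/(4π×0.0504) = 4.697 K/W
R_outer film = 1/(h·4πr_o²) = 1/(15.1×4π×0.255²) = 0.08105 K/W
R_total = 4.779 K/W
Q = ΔT/R_total = 179/4.779

Q ≈ 37.5 W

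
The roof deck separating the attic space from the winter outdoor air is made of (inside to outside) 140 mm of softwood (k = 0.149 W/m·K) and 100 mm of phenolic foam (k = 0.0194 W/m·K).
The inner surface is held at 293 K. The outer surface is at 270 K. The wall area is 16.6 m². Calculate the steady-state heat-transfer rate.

Using the resistance-network approach (series):
R_softwood = L/(kA) = 0.14/(0.149×16.6) = 0.0566 K/W
R_phenolic foam = L/(kA) = 0.1/(0.0194×16.6) = 0.3105 K/W
R_total = 0.3671 K/W
Q = ΔT / R_total = 23 / 0.3671

Q ≈ 62.6 W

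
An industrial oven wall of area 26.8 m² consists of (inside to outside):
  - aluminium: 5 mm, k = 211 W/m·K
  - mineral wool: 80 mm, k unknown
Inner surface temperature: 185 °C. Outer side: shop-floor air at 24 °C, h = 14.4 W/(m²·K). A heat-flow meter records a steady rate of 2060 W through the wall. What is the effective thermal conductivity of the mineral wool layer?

k ≈ 0.0395 W/(m·K)

Series thermal resistances:
R_aluminium = L/(kA) = 0.005/(211×26.8) = 8.842×10^-7 K/W
R_outer film = 1/(h_o·A) = 1/(14.4×26.8) = 0.002591 K/W
Sum of known resistances R_other = 0.002592 K/W
Total R = ΔT/Q = 161/2060 = 0.07816 K/W
R_mineral wool = R_total − R_other = 0.07556 K/W
k = L/(R·A) = 0.08/(0.07556×26.8)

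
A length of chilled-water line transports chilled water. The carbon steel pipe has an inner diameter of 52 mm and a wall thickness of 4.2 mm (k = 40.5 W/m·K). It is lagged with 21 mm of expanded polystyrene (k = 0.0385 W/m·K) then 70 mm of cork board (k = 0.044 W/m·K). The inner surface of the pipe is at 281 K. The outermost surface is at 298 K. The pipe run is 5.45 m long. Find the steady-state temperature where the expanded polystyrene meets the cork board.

T ≈ 288 K

Radial resistances (cylindrical: R_cond = ln(r_o/r_i)/(2πkL), R_conv = 1/(h·2πrL)):
R_carbon steel pipe wall = ln(30.2/26)/(2π×40.5×5.45) = 1.08×10^-4 K/W
R_expanded polystyrene = ln(51.2/30.2)/(2π×0.0385×5.45) = 0.4004 K/W
R_cork board = ln(121.2/51.2)/(2π×0.044×5.45) = 0.5719 K/W
R_total = 0.9724 K/W
Q = ΔT/R_total = 17/0.9724
Q = 17.5 W
T_interface = T_inner + Q·ΣR(inner→interface) = 281 + 17.5×0.4005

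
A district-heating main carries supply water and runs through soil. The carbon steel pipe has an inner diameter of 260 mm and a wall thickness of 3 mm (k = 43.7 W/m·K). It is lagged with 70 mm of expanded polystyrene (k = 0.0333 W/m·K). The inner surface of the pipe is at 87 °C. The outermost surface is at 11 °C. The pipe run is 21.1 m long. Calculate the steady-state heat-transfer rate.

Radial resistances (cylindrical: R_cond = ln(r_o/r_i)/(2πkL), R_conv = 1/(h·2πrL)):
R_carbon steel pipe wall = ln(133/130)/(2π×43.7×21.1) = 3.938×10^-6 K/W
R_expanded polystyrene = ln(203/133)/(2π×0.0333×21.1) = 0.09578 K/W
R_total = 0.09579 K/W
Q = ΔT/R_total = 76/0.09579

Q ≈ 793 W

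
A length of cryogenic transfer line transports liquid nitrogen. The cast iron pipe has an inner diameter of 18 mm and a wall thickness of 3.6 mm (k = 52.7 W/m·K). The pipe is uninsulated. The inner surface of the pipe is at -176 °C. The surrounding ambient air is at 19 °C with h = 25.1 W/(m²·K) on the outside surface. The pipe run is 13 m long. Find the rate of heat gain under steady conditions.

Cylindrical conduction, so R = ln(r₂/r₁)/(2πkL) per layer, in series:
R_cast iron pipe wall = ln(12.6/9)/(2π×52.7×13) = 7.817×10^-5 K/W
R_outer film = 1/(h_o·2πr_oL) = 1/(25.1×2π×0.0126×13) = 0.03871 K/W
R_total = 0.03879 K/W
Q = ΔT/R_total = 195/0.03879

Q ≈ 5030 W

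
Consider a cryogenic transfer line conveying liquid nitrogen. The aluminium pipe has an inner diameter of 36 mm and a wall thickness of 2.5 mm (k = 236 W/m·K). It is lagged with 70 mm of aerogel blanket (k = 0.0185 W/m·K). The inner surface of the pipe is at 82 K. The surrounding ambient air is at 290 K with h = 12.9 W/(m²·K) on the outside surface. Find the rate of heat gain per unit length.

For a radial system each layer contributes R = ln(r_out/r_in)/(2πkL); films add R = 1/(hA).
R_aluminium pipe wall = ln(20.5/18)/(2π×236×1) = 8.771×10^-5 K/W
R_aerogel blanket = ln(90.5/20.5)/(2π×0.0185×1) = 12.77 K/W
R_outer film = 1/(h_o·2πr_oL) = 1/(12.9×2π×0.0905×1) = 0.1363 K/W
R_total = 12.91 K/W
Q = ΔT/R_total = 208/12.91

q′ ≈ 16.1 W/m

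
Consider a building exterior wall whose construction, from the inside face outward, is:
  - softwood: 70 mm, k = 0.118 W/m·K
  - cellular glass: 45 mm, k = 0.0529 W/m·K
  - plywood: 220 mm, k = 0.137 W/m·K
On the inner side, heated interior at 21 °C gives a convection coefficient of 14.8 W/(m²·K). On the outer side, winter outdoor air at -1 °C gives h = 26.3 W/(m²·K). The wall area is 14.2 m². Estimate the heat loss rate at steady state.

Treating each layer as a thermal resistance in series:
R_inner film = 1/(h_i·A) = 1/(14.8×14.2) = 0.004758 K/W
R_softwood = L/(kA) = 0.07/(0.118×14.2) = 0.04178 K/W
R_cellular glass = L/(kA) = 0.045/(0.0529×14.2) = 0.05991 K/W
R_plywood = L/(kA) = 0.22/(0.137×14.2) = 0.1131 K/W
R_outer film = 1/(h_o·A) = 1/(26.3×14.2) = 0.002678 K/W
R_total = 0.2222 K/W
Q = ΔT / R_total = 22 / 0.2222

Q ≈ 99 W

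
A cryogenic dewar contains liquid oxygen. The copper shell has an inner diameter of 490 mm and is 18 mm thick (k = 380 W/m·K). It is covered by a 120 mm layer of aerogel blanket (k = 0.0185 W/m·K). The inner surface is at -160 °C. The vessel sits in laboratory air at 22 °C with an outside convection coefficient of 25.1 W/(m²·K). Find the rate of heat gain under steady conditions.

Radial (spherical) resistances in series:
R_copper shell = (1/0.245 − 1/0.263)/(4π×380) = 5.85×10^-5 K/W
R_aerogel blanket = (1/0.263 − 1/0.383)/(4π×0.0185) = 5.124 K/W
R_outer film = 1/(h·4πr_o²) = 1/(25.1×4π×0.383²) = 0.02161 K/W
R_total = 5.146 K/W
Q = ΔT/R_total = 182/5.146

Q ≈ 35.4 W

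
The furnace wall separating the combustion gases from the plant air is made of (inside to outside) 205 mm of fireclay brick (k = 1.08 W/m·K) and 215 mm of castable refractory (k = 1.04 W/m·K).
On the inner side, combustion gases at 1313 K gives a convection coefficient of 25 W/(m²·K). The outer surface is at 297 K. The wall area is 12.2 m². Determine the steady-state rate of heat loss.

Thermal resistances in series:
R_inner film = 1/(h_i·A) = 1/(25×12.2) = 0.003279 K/W
R_fireclay brick = L/(kA) = 0.205/(1.08×12.2) = 0.01556 K/W
R_castable refractory = L/(kA) = 0.215/(1.04×12.2) = 0.01695 K/W
R_total = 0.03578 K/W
Q = ΔT / R_total = 1016 / 0.03578

Q ≈ 28400 W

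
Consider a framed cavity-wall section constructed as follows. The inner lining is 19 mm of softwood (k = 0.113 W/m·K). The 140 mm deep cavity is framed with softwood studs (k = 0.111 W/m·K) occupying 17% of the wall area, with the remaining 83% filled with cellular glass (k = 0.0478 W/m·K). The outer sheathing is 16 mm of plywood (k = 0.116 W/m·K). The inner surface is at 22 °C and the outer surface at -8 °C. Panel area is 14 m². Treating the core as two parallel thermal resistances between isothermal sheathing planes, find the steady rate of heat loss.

Sheathing layers in series; stud and cavity paths in parallel between them.
R_inner = 0.019/(0.113×14) = 0.01201 K/W
R_stud  = 0.14/(0.111×0.17×14) = 0.5299 K/W
R_cav   = 0.14/(0.0478×0.83×14) = 0.2521 K/W
1/R_core = 1/R_stud + 1/R_cav → R_core = 0.1708 K/W
R_outer = 0.016/(0.116×14) = 0.009852 K/W
R_total = 0.1927 K/W
Q = ΔT/R_total = 30/0.1927

Q ≈ 156 W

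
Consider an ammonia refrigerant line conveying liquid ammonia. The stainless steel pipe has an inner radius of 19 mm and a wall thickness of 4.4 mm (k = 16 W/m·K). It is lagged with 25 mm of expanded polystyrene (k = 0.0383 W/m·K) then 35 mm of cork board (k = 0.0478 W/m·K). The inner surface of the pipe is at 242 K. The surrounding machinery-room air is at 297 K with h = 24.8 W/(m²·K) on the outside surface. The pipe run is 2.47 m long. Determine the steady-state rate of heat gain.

Q ≈ 27.7 W

For a radial system each layer contributes R = ln(r_out/r_in)/(2πkL); films add R = 1/(hA).
R_stainless steel pipe wall = ln(23.4/19)/(2π×16×2.47) = 8.389×10^-4 K/W
R_expanded polystyrene = ln(48.4/23.4)/(2π×0.0383×2.47) = 1.223 K/W
R_cork board = ln(83.4/48.4)/(2π×0.0478×2.47) = 0.7335 K/W
R_outer film = 1/(h_o·2πr_oL) = 1/(24.8×2π×0.0834×2.47) = 0.03115 K/W
R_total = 1.988 K/W
Q = ΔT/R_total = 55/1.988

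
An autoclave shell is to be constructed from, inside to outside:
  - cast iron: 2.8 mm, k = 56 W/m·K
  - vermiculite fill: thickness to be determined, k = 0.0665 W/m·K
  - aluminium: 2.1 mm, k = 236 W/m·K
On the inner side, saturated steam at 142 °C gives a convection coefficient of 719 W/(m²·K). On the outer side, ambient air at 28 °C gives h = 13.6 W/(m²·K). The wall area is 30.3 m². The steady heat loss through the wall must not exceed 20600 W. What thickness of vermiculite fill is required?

L ≈ 6.16 mm

Thermal resistances in series:
R_inner film = 1/(h_i·A) = 1/(719×30.3) = 4.59×10^-5 K/W
R_cast iron = L/(kA) = 0.0028/(56×30.3) = 1.65×10^-6 K/W
R_aluminium = L/(kA) = 0.0021/(236×30.3) = 2.937×10^-7 K/W
R_outer film = 1/(h_o·A) = 1/(13.6×30.3) = 0.002427 K/W
Sum of the known resistances R_other = 0.002475 K/W
Required total resistance R_tot = ΔT/Q_allow = 114/20600 = 0.005534 K/W
R_vermiculite fill = R_tot − R_other = 0.003059 K/W
L = R·k·A = 0.003059×0.0665×30.3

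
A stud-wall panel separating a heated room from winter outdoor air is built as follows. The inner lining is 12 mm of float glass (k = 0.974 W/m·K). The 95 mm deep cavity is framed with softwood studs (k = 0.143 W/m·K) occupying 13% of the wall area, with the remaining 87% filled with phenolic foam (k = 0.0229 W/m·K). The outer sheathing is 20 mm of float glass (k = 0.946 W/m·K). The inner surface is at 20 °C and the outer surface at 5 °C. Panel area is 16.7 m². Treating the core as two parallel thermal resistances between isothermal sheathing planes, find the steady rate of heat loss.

Q ≈ 100 W

Sheathing layers in series; stud and cavity paths in parallel between them.
R_inner = 0.012/(0.974×16.7) = 7.377×10^-4 K/W
R_stud  = 0.095/(0.143×0.13×16.7) = 0.306 K/W
R_cav   = 0.095/(0.0229×0.87×16.7) = 0.2855 K/W
1/R_core = 1/R_stud + 1/R_cav → R_core = 0.1477 K/W
R_outer = 0.02/(0.946×16.7) = 0.001266 K/W
R_total = 0.1497 K/W
Q = ΔT/R_total = 15/0.1497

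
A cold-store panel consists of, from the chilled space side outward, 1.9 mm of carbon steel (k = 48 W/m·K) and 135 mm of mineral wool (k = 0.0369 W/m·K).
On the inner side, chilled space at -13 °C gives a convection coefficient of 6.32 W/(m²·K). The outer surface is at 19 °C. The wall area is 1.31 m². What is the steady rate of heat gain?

Model the wall as resistances in series:
R_inner film = 1/(h_i·A) = 1/(6.32×1.31) = 0.1208 K/W
R_carbon steel = L/(kA) = 0.0019/(48×1.31) = 3.022×10^-5 K/W
R_mineral wool = L/(kA) = 0.135/(0.0369×1.31) = 2.793 K/W
R_total = 2.914 K/W
Q = ΔT / R_total = 32 / 2.914

Q ≈ 11 W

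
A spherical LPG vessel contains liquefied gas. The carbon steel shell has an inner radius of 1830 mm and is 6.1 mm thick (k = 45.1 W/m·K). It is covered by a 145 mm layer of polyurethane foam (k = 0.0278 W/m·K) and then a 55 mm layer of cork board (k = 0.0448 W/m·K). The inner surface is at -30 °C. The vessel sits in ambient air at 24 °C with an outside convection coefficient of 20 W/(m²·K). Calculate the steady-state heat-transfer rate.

Q ≈ 388 W

Spherical conduction: R = (1/r_in − 1/r_out)/(4πk) per layer; series-sum.
R_carbon steel shell = (1/1.83 − 1/1.8361)/(4π×45.1) = 3.203×10^-6 K/W
R_polyurethane foam = (1/1.8361 − 1/1.9811)/(4π×0.0278) = 0.1141 K/W
R_cork board = (1/1.9811 − 1/2.0361)/(4π×0.0448) = 0.02422 K/W
R_outer film = 1/(h·4πr_o²) = 1/(20×4π×2.0361²) = 9.598×10^-4 K/W
R_total = 0.1393 K/W
Q = ΔT/R_total = 54/0.1393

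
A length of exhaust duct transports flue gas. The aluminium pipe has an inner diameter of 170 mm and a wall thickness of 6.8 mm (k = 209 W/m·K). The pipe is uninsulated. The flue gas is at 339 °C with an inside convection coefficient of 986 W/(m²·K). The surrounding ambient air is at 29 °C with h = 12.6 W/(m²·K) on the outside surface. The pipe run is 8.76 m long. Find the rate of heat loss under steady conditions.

Q ≈ 19500 W

Cylindrical conduction, so R = ln(r₂/r₁)/(2πkL) per layer, in series:
R_inner film = 1/(h_i·2πr₁L) = 1/(986×2π×0.085×8.76) = 2.168×10^-4 K/W
R_aluminium pipe wall = ln(91.8/85)/(2π×209×8.76) = 6.69×10^-6 K/W
R_outer film = 1/(h_o·2πr_oL) = 1/(12.6×2π×0.0918×8.76) = 0.01571 K/W
R_total = 0.01593 K/W
Q = ΔT/R_total = 310/0.01593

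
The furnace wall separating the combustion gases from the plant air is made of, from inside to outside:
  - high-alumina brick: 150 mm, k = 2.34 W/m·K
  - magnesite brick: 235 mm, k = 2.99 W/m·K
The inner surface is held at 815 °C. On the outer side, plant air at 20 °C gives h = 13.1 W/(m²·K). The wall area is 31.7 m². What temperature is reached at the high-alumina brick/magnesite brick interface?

Thermal resistances in series:
R_high-alumina brick = L/(kA) = 0.15/(2.34×31.7) = 0.002022 K/W
R_magnesite brick = L/(kA) = 0.235/(2.99×31.7) = 0.002479 K/W
R_outer film = 1/(h_o·A) = 1/(13.1×31.7) = 0.002408 K/W
R_total = 0.00691 K/W;  Q = ΔT/R_total = 795/0.00691 = 115100 W
T_interface = T_inner − Q·ΣR(inner→interface) = 815 − 115000×0.002022

T ≈ 582 °C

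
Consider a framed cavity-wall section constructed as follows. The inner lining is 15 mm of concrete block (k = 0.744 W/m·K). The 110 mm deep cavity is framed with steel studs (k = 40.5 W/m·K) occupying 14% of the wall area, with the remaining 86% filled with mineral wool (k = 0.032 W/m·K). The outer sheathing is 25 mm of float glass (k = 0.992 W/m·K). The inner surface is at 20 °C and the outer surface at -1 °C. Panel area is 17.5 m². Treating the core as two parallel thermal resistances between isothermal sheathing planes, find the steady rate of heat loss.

Sheathing layers in series; stud and cavity paths in parallel between them.
R_inner = 0.015/(0.744×17.5) = 0.001152 K/W
R_stud  = 0.11/(40.5×0.14×17.5) = 0.001109 K/W
R_cav   = 0.11/(0.032×0.86×17.5) = 0.2284 K/W
1/R_core = 1/R_stud + 1/R_cav → R_core = 0.001103 K/W
R_outer = 0.025/(0.992×17.5) = 0.00144 K/W
R_total = 0.003695 K/W
Q = ΔT/R_total = 21/0.003695

Q ≈ 5680 W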